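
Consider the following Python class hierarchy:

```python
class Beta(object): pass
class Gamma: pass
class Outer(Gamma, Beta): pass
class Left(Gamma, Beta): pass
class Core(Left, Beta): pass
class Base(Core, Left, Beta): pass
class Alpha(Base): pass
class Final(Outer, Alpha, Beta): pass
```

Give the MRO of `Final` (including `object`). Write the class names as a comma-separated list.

L[Final] = Final + merge(L[Outer], L[Alpha], L[Beta], [Outer Alpha Beta])
  take Outer:  [Outer Gamma Beta object] + [Alpha Base Core Left Gamma Beta object] + [Beta object] + [Outer Alpha Beta]
  take Alpha:  [Gamma Beta object] + [Alpha Base Core Left Gamma Beta object] + [Beta object] + [Alpha Beta]
  take Base:  [Gamma Beta object] + [Base Core Left Gamma Beta object] + [Beta object] + [Beta]
  take Core:  [Gamma Beta object] + [Core Left Gamma Beta object] + [Beta object] + [Beta]
  take Left:  [Gamma Beta object] + [Left Gamma Beta object] + [Beta object] + [Beta]
  take Gamma:  [Gamma Beta object] + [Gamma Beta object] + [Beta object] + [Beta]
  take Beta:  [Beta object] + [Beta object] + [Beta object] + [Beta]
  take object:  [object] + [object] + [object]

Final, Outer, Alpha, Base, Core, Left, Gamma, Beta, object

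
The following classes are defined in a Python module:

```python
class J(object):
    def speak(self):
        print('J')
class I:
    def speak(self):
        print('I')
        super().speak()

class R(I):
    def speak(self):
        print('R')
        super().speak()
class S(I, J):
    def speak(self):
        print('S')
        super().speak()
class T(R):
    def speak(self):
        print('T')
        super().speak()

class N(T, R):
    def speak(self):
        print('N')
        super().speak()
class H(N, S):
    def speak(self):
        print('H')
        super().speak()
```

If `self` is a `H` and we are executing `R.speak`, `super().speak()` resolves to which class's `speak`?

S

L[H] = H + merge(L[N], L[S], [N S])
  take N:  [N T R I object] + [S I J object] + [N S]
  take T:  [T R I object] + [S I J object] + [S]
  take R:  [R I object] + [S I J object] + [S]
  take S:  [I object] + [S I J object] + [S]
  take I:  [I object] + [I J object]
  take J:  [object] + [J object]
  take object:  [object] + [object]
MRO: H N T R S I J object
super() in R.speak on a H instance goes to the class after R in H's MRO: S.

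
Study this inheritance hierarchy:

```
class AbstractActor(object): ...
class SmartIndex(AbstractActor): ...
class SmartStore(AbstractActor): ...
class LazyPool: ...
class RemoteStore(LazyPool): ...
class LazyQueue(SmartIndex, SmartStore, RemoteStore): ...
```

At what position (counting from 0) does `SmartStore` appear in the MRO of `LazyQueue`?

L[LazyQueue] = LazyQueue + merge(L[SmartIndex], L[SmartStore], L[RemoteStore], [SmartIndex SmartStore RemoteStore])
  take SmartIndex:  [SmartIndex AbstractActor object] + [SmartStore AbstractActor object] + [RemoteStore LazyPool object] + [SmartIndex SmartStore RemoteStore]
  take SmartStore:  [AbstractActor object] + [SmartStore AbstractActor object] + [RemoteStore LazyPool object] + [SmartStore RemoteStore]
  take AbstractActor:  [AbstractActor object] + [AbstractActor object] + [RemoteStore LazyPool object] + [RemoteStore]
  take RemoteStore:  [object] + [object] + [RemoteStore LazyPool object] + [RemoteStore]
  take LazyPool:  [object] + [object] + [LazyPool object]
  take object:  [object] + [object] + [object]
MRO: LazyQueue SmartIndex SmartStore AbstractActor RemoteStore LazyPool object
SmartStore sits at index 2.

2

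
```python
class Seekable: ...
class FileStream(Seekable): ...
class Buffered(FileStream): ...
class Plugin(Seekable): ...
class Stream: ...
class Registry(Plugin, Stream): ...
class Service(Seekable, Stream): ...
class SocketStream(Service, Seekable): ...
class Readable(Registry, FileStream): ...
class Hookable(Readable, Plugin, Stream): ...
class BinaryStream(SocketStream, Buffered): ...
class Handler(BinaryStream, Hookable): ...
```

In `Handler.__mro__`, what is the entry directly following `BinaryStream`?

L[Handler] = Handler + merge(L[BinaryStream], L[Hookable], [BinaryStream Hookable])
  take BinaryStream:  [BinaryStream SocketStream Service Buffered FileStream Seekable Stream object] + [Hookable Readable Registry Plugin FileStream Seekable Stream object] + [BinaryStream Hookable]
  take SocketStream:  [SocketStream Service Buffered FileStream Seekable Stream object] + [Hookable Readable Registry Plugin FileStream Seekable Stream object] + [Hookable]
  take Service:  [Service Buffered FileStream Seekable Stream object] + [Hookable Readable Registry Plugin FileStream Seekable Stream object] + [Hookable]
  take Buffered:  [Buffered FileStream Seekable Stream object] + [Hookable Readable Registry Plugin FileStream Seekable Stream object] + [Hookable]
  take Hookable:  [FileStream Seekable Stream object] + [Hookable Readable Registry Plugin FileStream Seekable Stream object] + [Hookable]
  take Readable:  [FileStream Seekable Stream object] + [Readable Registry Plugin FileStream Seekable Stream object]
  take Registry:  [FileStream Seekable Stream object] + [Registry Plugin FileStream Seekable Stream object]
  take Plugin:  [FileStream Seekable Stream object] + [Plugin FileStream Seekable Stream object]
  take FileStream:  [FileStream Seekable Stream object] + [FileStream Seekable Stream object]
  take Seekable:  [Seekable Stream object] + [Seekable Stream object]
  take Stream:  [Stream object] + [Stream object]
  take object:  [object] + [object]
MRO: Handler BinaryStream SocketStream Service Buffered Hookable Readable Registry Plugin FileStream Seekable Stream object
BinaryStream is at position 1; next is SocketStream.

SocketStream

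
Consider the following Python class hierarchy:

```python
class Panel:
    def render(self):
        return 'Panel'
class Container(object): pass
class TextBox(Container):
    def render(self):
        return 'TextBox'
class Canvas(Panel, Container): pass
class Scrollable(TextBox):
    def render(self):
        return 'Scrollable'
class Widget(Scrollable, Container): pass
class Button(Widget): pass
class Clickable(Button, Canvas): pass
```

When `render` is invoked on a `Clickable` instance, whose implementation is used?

Scrollable

L[Clickable] = Clickable + merge(L[Button], L[Canvas], [Button Canvas])
  take Button:  [Button Widget Scrollable TextBox Container object] + [Canvas Panel Container object] + [Button Canvas]
  take Widget:  [Widget Scrollable TextBox Container object] + [Canvas Panel Container object] + [Canvas]
  take Scrollable:  [Scrollable TextBox Container object] + [Canvas Panel Container object] + [Canvas]
  take TextBox:  [TextBox Container object] + [Canvas Panel Container object] + [Canvas]
  take Canvas:  [Container object] + [Canvas Panel Container object] + [Canvas]
  take Panel:  [Container object] + [Panel Container object]
  take Container:  [Container object] + [Container object]
  take object:  [object] + [object]
MRO: Clickable Button Widget Scrollable TextBox Canvas Panel Container object
render is defined in: Panel, Scrollable, TextBox. First along the MRO is Scrollable.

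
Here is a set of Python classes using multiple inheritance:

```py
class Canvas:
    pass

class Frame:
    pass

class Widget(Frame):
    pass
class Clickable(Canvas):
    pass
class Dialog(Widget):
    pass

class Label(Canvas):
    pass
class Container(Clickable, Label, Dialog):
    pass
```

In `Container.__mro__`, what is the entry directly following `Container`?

Clickable

L[Container] = Container + merge(L[Clickable], L[Label], L[Dialog], [Clickable Label Dialog])
  take Clickable:  [Clickable Canvas object] + [Label Canvas object] + [Dialog Widget Frame object] + [Clickable Label Dialog]
  take Label:  [Canvas object] + [Label Canvas object] + [Dialog Widget Frame object] + [Label Dialog]
  take Canvas:  [Canvas object] + [Canvas object] + [Dialog Widget Frame object] + [Dialog]
  take Dialog:  [object] + [object] + [Dialog Widget Frame object] + [Dialog]
  take Widget:  [object] + [object] + [Widget Frame object]
  take Frame:  [object] + [object] + [Frame object]
  take object:  [object] + [object] + [object]
MRO: Container Clickable Label Canvas Dialog Widget Frame object
Container is at position 0; next is Clickable.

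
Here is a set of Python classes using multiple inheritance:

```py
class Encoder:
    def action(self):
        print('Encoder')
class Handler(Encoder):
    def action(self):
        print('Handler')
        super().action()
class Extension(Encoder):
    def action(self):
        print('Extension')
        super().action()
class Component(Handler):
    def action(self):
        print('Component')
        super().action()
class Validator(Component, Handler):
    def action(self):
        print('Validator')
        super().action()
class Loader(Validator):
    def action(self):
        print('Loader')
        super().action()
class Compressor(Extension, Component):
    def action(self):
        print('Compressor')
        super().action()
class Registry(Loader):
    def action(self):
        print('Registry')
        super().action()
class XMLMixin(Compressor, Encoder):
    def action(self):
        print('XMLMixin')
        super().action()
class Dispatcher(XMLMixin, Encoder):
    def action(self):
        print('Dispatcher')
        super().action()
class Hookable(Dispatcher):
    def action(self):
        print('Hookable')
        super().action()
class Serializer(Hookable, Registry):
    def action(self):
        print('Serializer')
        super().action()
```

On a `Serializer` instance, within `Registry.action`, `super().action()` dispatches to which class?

L[Serializer] = Serializer + merge(L[Hookable], L[Registry], [Hookable Registry])
  take Hookable:  [Hookable Dispatcher XMLMixin Compressor Extension Component Handler Encoder object] + [Registry Loader Validator Component Handler Encoder object] + [Hookable Registry]
  take Dispatcher:  [Dispatcher XMLMixin Compressor Extension Component Handler Encoder object] + [Registry Loader Validator Component Handler Encoder object] + [Registry]
  take XMLMixin:  [XMLMixin Compressor Extension Component Handler Encoder object] + [Registry Loader Validator Component Handler Encoder object] + [Registry]
  take Compressor:  [Compressor Extension Component Handler Encoder object] + [Registry Loader Validator Component Handler Encoder object] + [Registry]
  take Extension:  [Extension Component Handler Encoder object] + [Registry Loader Validator Component Handler Encoder object] + [Registry]
  take Registry:  [Component Handler Encoder object] + [Registry Loader Validator Component Handler Encoder object] + [Registry]
  take Loader:  [Component Handler Encoder object] + [Loader Validator Component Handler Encoder object]
  take Validator:  [Component Handler Encoder object] + [Validator Component Handler Encoder object]
  take Component:  [Component Handler Encoder object] + [Component Handler Encoder object]
  take Handler:  [Handler Encoder object] + [Handler Encoder object]
  take Encoder:  [Encoder object] + [Encoder object]
  take object:  [object] + [object]
MRO: Serializer Hookable Dispatcher XMLMixin Compressor Extension Registry Loader Validator Component Handler Encoder object
super() in Registry.action on a Serializer instance goes to the class after Registry in Serializer's MRO: Loader.

Loader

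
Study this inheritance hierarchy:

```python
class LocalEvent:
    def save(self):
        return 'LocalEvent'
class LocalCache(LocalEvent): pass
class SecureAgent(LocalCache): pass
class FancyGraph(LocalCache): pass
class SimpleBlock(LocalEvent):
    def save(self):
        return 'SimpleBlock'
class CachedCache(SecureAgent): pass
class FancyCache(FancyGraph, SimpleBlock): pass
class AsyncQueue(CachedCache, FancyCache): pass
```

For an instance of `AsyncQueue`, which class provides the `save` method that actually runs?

SimpleBlock

L[AsyncQueue] = AsyncQueue + merge(L[CachedCache], L[FancyCache], [CachedCache FancyCache])
  take CachedCache:  [CachedCache SecureAgent LocalCache LocalEvent object] + [FancyCache FancyGraph LocalCache SimpleBlock LocalEvent object] + [CachedCache FancyCache]
  take SecureAgent:  [SecureAgent LocalCache LocalEvent object] + [FancyCache FancyGraph LocalCache SimpleBlock LocalEvent object] + [FancyCache]
  take FancyCache:  [LocalCache LocalEvent object] + [FancyCache FancyGraph LocalCache SimpleBlock LocalEvent object] + [FancyCache]
  take FancyGraph:  [LocalCache LocalEvent object] + [FancyGraph LocalCache SimpleBlock LocalEvent object]
  take LocalCache:  [LocalCache LocalEvent object] + [LocalCache SimpleBlock LocalEvent object]
  take SimpleBlock:  [LocalEvent object] + [SimpleBlock LocalEvent object]
  take LocalEvent:  [LocalEvent object] + [LocalEvent object]
  take object:  [object] + [object]
MRO: AsyncQueue CachedCache SecureAgent FancyCache FancyGraph LocalCache SimpleBlock LocalEvent object
save is defined in: LocalEvent, SimpleBlock. First along the MRO is SimpleBlock.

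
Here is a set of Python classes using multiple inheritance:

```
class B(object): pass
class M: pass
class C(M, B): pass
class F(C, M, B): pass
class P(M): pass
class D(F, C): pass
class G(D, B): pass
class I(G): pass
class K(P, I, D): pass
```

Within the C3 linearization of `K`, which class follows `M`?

L[K] = K + merge(L[P], L[I], L[D], [P I D])
  take P:  [P M object] + [I G D F C M B object] + [D F C M B object] + [P I D]
  take I:  [M object] + [I G D F C M B object] + [D F C M B object] + [I D]
  take G:  [M object] + [G D F C M B object] + [D F C M B object] + [D]
  take D:  [M object] + [D F C M B object] + [D F C M B object] + [D]
  take F:  [M object] + [F C M B object] + [F C M B object]
  take C:  [M object] + [C M B object] + [C M B object]
  take M:  [M object] + [M B object] + [M B object]
  take B:  [object] + [B object] + [B object]
  take object:  [object] + [object] + [object]
MRO: K P I G D F C M B object
M is at position 7; next is B.

B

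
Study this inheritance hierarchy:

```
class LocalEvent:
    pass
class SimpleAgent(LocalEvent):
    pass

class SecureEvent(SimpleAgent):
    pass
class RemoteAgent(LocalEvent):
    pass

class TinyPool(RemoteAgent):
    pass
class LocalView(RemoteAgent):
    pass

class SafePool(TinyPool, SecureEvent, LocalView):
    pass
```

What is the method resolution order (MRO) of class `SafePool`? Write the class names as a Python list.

[SafePool, TinyPool, SecureEvent, SimpleAgent, LocalView, RemoteAgent, LocalEvent, object]

L[SafePool] = SafePool + merge(L[TinyPool], L[SecureEvent], L[LocalView], [TinyPool SecureEvent LocalView])
  take TinyPool:  [TinyPool RemoteAgent LocalEvent object] + [SecureEvent SimpleAgent LocalEvent object] + [LocalView RemoteAgent LocalEvent object] + [TinyPool SecureEvent LocalView]
  take SecureEvent:  [RemoteAgent LocalEvent object] + [SecureEvent SimpleAgent LocalEvent object] + [LocalView RemoteAgent LocalEvent object] + [SecureEvent LocalView]
  take SimpleAgent:  [RemoteAgent LocalEvent object] + [SimpleAgent LocalEvent object] + [LocalView RemoteAgent LocalEvent object] + [LocalView]
  take LocalView:  [RemoteAgent LocalEvent object] + [LocalEvent object] + [LocalView RemoteAgent LocalEvent object] + [LocalView]
  take RemoteAgent:  [RemoteAgent LocalEvent object] + [LocalEvent object] + [RemoteAgent LocalEvent object]
  take LocalEvent:  [LocalEvent object] + [LocalEvent object] + [LocalEvent object]
  take object:  [object] + [object] + [object]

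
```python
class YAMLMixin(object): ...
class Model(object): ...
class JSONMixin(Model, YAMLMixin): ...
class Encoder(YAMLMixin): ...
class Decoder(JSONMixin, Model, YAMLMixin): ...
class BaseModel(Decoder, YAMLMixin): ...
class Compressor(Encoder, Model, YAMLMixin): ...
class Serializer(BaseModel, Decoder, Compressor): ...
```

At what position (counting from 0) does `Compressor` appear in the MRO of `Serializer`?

L[Serializer] = Serializer + merge(L[BaseModel], L[Decoder], L[Compressor], [BaseModel Decoder Compressor])
  take BaseModel:  [BaseModel Decoder JSONMixin Model YAMLMixin object] + [Decoder JSONMixin Model YAMLMixin object] + [Compressor Encoder Model YAMLMixin object] + [BaseModel Decoder Compressor]
  take Decoder:  [Decoder JSONMixin Model YAMLMixin object] + [Decoder JSONMixin Model YAMLMixin object] + [Compressor Encoder Model YAMLMixin object] + [Decoder Compressor]
  take JSONMixin:  [JSONMixin Model YAMLMixin object] + [JSONMixin Model YAMLMixin object] + [Compressor Encoder Model YAMLMixin object] + [Compressor]
  take Compressor:  [Model YAMLMixin object] + [Model YAMLMixin object] + [Compressor Encoder Model YAMLMixin object] + [Compressor]
  take Encoder:  [Model YAMLMixin object] + [Model YAMLMixin object] + [Encoder Model YAMLMixin object]
  take Model:  [Model YAMLMixin object] + [Model YAMLMixin object] + [Model YAMLMixin object]
  take YAMLMixin:  [YAMLMixin object] + [YAMLMixin object] + [YAMLMixin object]
  take object:  [object] + [object] + [object]
MRO: Serializer BaseModel Decoder JSONMixin Compressor Encoder Model YAMLMixin object
Compressor sits at index 4.

4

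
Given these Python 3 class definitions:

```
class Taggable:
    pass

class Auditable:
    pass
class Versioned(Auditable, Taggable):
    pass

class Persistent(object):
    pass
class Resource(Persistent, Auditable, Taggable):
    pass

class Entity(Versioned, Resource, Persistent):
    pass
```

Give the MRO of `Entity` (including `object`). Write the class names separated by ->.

L[Entity] = Entity + merge(L[Versioned], L[Resource], L[Persistent], [Versioned Resource Persistent])
  take Versioned:  [Versioned Auditable Taggable object] + [Resource Persistent Auditable Taggable object] + [Persistent object] + [Versioned Resource Persistent]
  take Resource:  [Auditable Taggable object] + [Resource Persistent Auditable Taggable object] + [Persistent object] + [Resource Persistent]
  take Persistent:  [Auditable Taggable object] + [Persistent Auditable Taggable object] + [Persistent object] + [Persistent]
  take Auditable:  [Auditable Taggable object] + [Auditable Taggable object] + [object]
  take Taggable:  [Taggable object] + [Taggable object] + [object]
  take object:  [object] + [object] + [object]

Entity -> Versioned -> Resource -> Persistent -> Auditable -> Taggable -> object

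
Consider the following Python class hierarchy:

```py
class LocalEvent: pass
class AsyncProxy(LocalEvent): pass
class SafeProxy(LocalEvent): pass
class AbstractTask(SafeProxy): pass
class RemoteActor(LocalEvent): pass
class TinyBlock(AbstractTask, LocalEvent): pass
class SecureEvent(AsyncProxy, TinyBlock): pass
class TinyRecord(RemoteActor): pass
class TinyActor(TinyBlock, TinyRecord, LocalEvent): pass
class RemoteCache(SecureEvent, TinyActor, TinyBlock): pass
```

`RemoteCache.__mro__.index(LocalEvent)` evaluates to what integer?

L[RemoteCache] = RemoteCache + merge(L[SecureEvent], L[TinyActor], L[TinyBlock], [SecureEvent TinyActor TinyBlock])
  take SecureEvent:  [SecureEvent AsyncProxy TinyBlock AbstractTask SafeProxy LocalEvent object] + [TinyActor TinyBlock AbstractTask SafeProxy TinyRecord RemoteActor LocalEvent object] + [TinyBlock AbstractTask SafeProxy LocalEvent object] + [SecureEvent TinyActor TinyBlock]
  take AsyncProxy:  [AsyncProxy TinyBlock AbstractTask SafeProxy LocalEvent object] + [TinyActor TinyBlock AbstractTask SafeProxy TinyRecord RemoteActor LocalEvent object] + [TinyBlock AbstractTask SafeProxy LocalEvent object] + [TinyActor TinyBlock]
  take TinyActor:  [TinyBlock AbstractTask SafeProxy LocalEvent object] + [TinyActor TinyBlock AbstractTask SafeProxy TinyRecord RemoteActor LocalEvent object] + [TinyBlock AbstractTask SafeProxy LocalEvent object] + [TinyActor TinyBlock]
  take TinyBlock:  [TinyBlock AbstractTask SafeProxy LocalEvent object] + [TinyBlock AbstractTask SafeProxy TinyRecord RemoteActor LocalEvent object] + [TinyBlock AbstractTask SafeProxy LocalEvent object] + [TinyBlock]
  take AbstractTask:  [AbstractTask SafeProxy LocalEvent object] + [AbstractTask SafeProxy TinyRecord RemoteActor LocalEvent object] + [AbstractTask SafeProxy LocalEvent object]
  take SafeProxy:  [SafeProxy LocalEvent object] + [SafeProxy TinyRecord RemoteActor LocalEvent object] + [SafeProxy LocalEvent object]
  take TinyRecord:  [LocalEvent object] + [TinyRecord RemoteActor LocalEvent object] + [LocalEvent object]
  take RemoteActor:  [LocalEvent object] + [RemoteActor LocalEvent object] + [LocalEvent object]
  take LocalEvent:  [LocalEvent object] + [LocalEvent object] + [LocalEvent object]
  take object:  [object] + [object] + [object]
MRO: RemoteCache SecureEvent AsyncProxy TinyActor TinyBlock AbstractTask SafeProxy TinyRecord RemoteActor LocalEvent object
LocalEvent sits at index 9.

9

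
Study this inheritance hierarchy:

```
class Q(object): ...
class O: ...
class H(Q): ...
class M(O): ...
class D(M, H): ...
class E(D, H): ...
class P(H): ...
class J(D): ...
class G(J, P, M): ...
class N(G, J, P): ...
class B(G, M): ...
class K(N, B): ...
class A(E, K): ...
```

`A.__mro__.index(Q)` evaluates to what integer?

12

L[A] = A + merge(L[E], L[K], [E K])
  take E:  [E D M O H Q object] + [K N B G J D P M O H Q object] + [E K]
  take K:  [D M O H Q object] + [K N B G J D P M O H Q object] + [K]
  take N:  [D M O H Q object] + [N B G J D P M O H Q object]
  take B:  [D M O H Q object] + [B G J D P M O H Q object]
  take G:  [D M O H Q object] + [G J D P M O H Q object]
  take J:  [D M O H Q object] + [J D P M O H Q object]
  take D:  [D M O H Q object] + [D P M O H Q object]
  take P:  [M O H Q object] + [P M O H Q object]
  take M:  [M O H Q object] + [M O H Q object]
  take O:  [O H Q object] + [O H Q object]
  take H:  [H Q object] + [H Q object]
  take Q:  [Q object] + [Q object]
  take object:  [object] + [object]
MRO: A E K N B G J D P M O H Q object
Q sits at index 12.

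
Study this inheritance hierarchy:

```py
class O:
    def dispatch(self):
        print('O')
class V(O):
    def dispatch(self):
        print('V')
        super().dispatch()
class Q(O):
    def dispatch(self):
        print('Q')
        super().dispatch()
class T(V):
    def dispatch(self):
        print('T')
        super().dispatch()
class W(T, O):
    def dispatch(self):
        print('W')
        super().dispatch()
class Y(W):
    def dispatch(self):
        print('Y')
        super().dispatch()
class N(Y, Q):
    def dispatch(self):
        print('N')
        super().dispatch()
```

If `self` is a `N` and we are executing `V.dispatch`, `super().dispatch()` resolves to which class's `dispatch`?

Q

L[N] = N + merge(L[Y], L[Q], [Y Q])
  take Y:  [Y W T V O object] + [Q O object] + [Y Q]
  take W:  [W T V O object] + [Q O object] + [Q]
  take T:  [T V O object] + [Q O object] + [Q]
  take V:  [V O object] + [Q O object] + [Q]
  take Q:  [O object] + [Q O object] + [Q]
  take O:  [O object] + [O object]
  take object:  [object] + [object]
MRO: N Y W T V Q O object
super() in V.dispatch on a N instance goes to the class after V in N's MRO: Q.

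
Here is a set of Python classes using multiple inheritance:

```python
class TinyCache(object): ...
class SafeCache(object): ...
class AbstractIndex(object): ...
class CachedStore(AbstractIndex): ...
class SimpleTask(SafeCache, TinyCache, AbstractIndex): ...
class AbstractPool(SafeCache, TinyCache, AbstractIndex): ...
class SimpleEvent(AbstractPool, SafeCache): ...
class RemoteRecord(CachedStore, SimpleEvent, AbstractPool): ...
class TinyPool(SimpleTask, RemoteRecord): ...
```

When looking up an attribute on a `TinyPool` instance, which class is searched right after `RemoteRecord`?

CachedStore

L[TinyPool] = TinyPool + merge(L[SimpleTask], L[RemoteRecord], [SimpleTask RemoteRecord])
  take SimpleTask:  [SimpleTask SafeCache TinyCache AbstractIndex object] + [RemoteRecord CachedStore SimpleEvent AbstractPool SafeCache TinyCache AbstractIndex object] + [SimpleTask RemoteRecord]
  take RemoteRecord:  [SafeCache TinyCache AbstractIndex object] + [RemoteRecord CachedStore SimpleEvent AbstractPool SafeCache TinyCache AbstractIndex object] + [RemoteRecord]
  take CachedStore:  [SafeCache TinyCache AbstractIndex object] + [CachedStore SimpleEvent AbstractPool SafeCache TinyCache AbstractIndex object]
  take SimpleEvent:  [SafeCache TinyCache AbstractIndex object] + [SimpleEvent AbstractPool SafeCache TinyCache AbstractIndex object]
  take AbstractPool:  [SafeCache TinyCache AbstractIndex object] + [AbstractPool SafeCache TinyCache AbstractIndex object]
  take SafeCache:  [SafeCache TinyCache AbstractIndex object] + [SafeCache TinyCache AbstractIndex object]
  take TinyCache:  [TinyCache AbstractIndex object] + [TinyCache AbstractIndex object]
  take AbstractIndex:  [AbstractIndex object] + [AbstractIndex object]
  take object:  [object] + [object]
MRO: TinyPool SimpleTask RemoteRecord CachedStore SimpleEvent AbstractPool SafeCache TinyCache AbstractIndex object
RemoteRecord is at position 2; next is CachedStore.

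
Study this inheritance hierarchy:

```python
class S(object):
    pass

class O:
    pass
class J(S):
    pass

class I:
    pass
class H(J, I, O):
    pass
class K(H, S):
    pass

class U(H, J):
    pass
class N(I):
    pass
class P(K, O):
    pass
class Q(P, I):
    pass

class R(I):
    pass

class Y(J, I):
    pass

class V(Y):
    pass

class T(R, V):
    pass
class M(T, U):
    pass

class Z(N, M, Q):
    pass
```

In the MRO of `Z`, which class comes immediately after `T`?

L[Z] = Z + merge(L[N], L[M], L[Q], [N M Q])
  take N:  [N I object] + [M T R V Y U H J S I O object] + [Q P K H J S I O object] + [N M Q]
  take M:  [I object] + [M T R V Y U H J S I O object] + [Q P K H J S I O object] + [M Q]
  take T:  [I object] + [T R V Y U H J S I O object] + [Q P K H J S I O object] + [Q]
  take R:  [I object] + [R V Y U H J S I O object] + [Q P K H J S I O object] + [Q]
  take V:  [I object] + [V Y U H J S I O object] + [Q P K H J S I O object] + [Q]
  take Y:  [I object] + [Y U H J S I O object] + [Q P K H J S I O object] + [Q]
  take U:  [I object] + [U H J S I O object] + [Q P K H J S I O object] + [Q]
  take Q:  [I object] + [H J S I O object] + [Q P K H J S I O object] + [Q]
  take P:  [I object] + [H J S I O object] + [P K H J S I O object]
  take K:  [I object] + [H J S I O object] + [K H J S I O object]
  take H:  [I object] + [H J S I O object] + [H J S I O object]
  take J:  [I object] + [J S I O object] + [J S I O object]
  take S:  [I object] + [S I O object] + [S I O object]
  take I:  [I object] + [I O object] + [I O object]
  take O:  [object] + [O object] + [O object]
  take object:  [object] + [object] + [object]
MRO: Z N M T R V Y U Q P K H J S I O object
T is at position 3; next is R.

R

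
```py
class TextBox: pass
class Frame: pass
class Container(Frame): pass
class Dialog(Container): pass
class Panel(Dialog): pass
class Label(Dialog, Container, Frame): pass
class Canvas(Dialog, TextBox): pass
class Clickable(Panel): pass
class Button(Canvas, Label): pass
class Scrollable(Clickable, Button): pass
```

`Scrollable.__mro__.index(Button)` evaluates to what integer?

3

L[Scrollable] = Scrollable + merge(L[Clickable], L[Button], [Clickable Button])
  take Clickable:  [Clickable Panel Dialog Container Frame object] + [Button Canvas Label Dialog Container Frame TextBox object] + [Clickable Button]
  take Panel:  [Panel Dialog Container Frame object] + [Button Canvas Label Dialog Container Frame TextBox object] + [Button]
  take Button:  [Dialog Container Frame object] + [Button Canvas Label Dialog Container Frame TextBox object] + [Button]
  take Canvas:  [Dialog Container Frame object] + [Canvas Label Dialog Container Frame TextBox object]
  take Label:  [Dialog Container Frame object] + [Label Dialog Container Frame TextBox object]
  take Dialog:  [Dialog Container Frame object] + [Dialog Container Frame TextBox object]
  take Container:  [Container Frame object] + [Container Frame TextBox object]
  take Frame:  [Frame object] + [Frame TextBox object]
  take TextBox:  [object] + [TextBox object]
  take object:  [object] + [object]
MRO: Scrollable Clickable Panel Button Canvas Label Dialog Container Frame TextBox object
Button sits at index 3.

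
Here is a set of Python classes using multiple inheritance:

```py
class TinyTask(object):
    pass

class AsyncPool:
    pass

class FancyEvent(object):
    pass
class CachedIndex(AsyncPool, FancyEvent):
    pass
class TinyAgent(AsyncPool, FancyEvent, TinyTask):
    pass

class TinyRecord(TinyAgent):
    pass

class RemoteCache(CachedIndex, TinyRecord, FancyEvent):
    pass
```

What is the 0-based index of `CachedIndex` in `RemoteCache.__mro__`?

1

L[RemoteCache] = RemoteCache + merge(L[CachedIndex], L[TinyRecord], L[FancyEvent], [CachedIndex TinyRecord FancyEvent])
  take CachedIndex:  [CachedIndex AsyncPool FancyEvent object] + [TinyRecord TinyAgent AsyncPool FancyEvent TinyTask object] + [FancyEvent object] + [CachedIndex TinyRecord FancyEvent]
  take TinyRecord:  [AsyncPool FancyEvent object] + [TinyRecord TinyAgent AsyncPool FancyEvent TinyTask object] + [FancyEvent object] + [TinyRecord FancyEvent]
  take TinyAgent:  [AsyncPool FancyEvent object] + [TinyAgent AsyncPool FancyEvent TinyTask object] + [FancyEvent object] + [FancyEvent]
  take AsyncPool:  [AsyncPool FancyEvent object] + [AsyncPool FancyEvent TinyTask object] + [FancyEvent object] + [FancyEvent]
  take FancyEvent:  [FancyEvent object] + [FancyEvent TinyTask object] + [FancyEvent object] + [FancyEvent]
  take TinyTask:  [object] + [TinyTask object] + [object]
  take object:  [object] + [object] + [object]
MRO: RemoteCache CachedIndex TinyRecord TinyAgent AsyncPool FancyEvent TinyTask object
CachedIndex sits at index 1.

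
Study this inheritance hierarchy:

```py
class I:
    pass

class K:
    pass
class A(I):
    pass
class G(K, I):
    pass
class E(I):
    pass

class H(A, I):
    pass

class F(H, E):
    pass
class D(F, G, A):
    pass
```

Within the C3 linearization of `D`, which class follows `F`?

L[D] = D + merge(L[F], L[G], L[A], [F G A])
  take F:  [F H A E I object] + [G K I object] + [A I object] + [F G A]
  take H:  [H A E I object] + [G K I object] + [A I object] + [G A]
  take G:  [A E I object] + [G K I object] + [A I object] + [G A]
  take A:  [A E I object] + [K I object] + [A I object] + [A]
  take E:  [E I object] + [K I object] + [I object]
  take K:  [I object] + [K I object] + [I object]
  take I:  [I object] + [I object] + [I object]
  take object:  [object] + [object] + [object]
MRO: D F H G A E K I object
F is at position 1; next is H.

H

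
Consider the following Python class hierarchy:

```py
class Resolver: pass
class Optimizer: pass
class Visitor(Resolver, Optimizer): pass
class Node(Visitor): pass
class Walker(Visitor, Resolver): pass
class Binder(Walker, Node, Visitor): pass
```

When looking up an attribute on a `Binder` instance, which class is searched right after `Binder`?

Walker

L[Binder] = Binder + merge(L[Walker], L[Node], L[Visitor], [Walker Node Visitor])
  take Walker:  [Walker Visitor Resolver Optimizer object] + [Node Visitor Resolver Optimizer object] + [Visitor Resolver Optimizer object] + [Walker Node Visitor]
  take Node:  [Visitor Resolver Optimizer object] + [Node Visitor Resolver Optimizer object] + [Visitor Resolver Optimizer object] + [Node Visitor]
  take Visitor:  [Visitor Resolver Optimizer object] + [Visitor Resolver Optimizer object] + [Visitor Resolver Optimizer object] + [Visitor]
  take Resolver:  [Resolver Optimizer object] + [Resolver Optimizer object] + [Resolver Optimizer object]
  take Optimizer:  [Optimizer object] + [Optimizer object] + [Optimizer object]
  take object:  [object] + [object] + [object]
MRO: Binder Walker Node Visitor Resolver Optimizer object
Binder is at position 0; next is Walker.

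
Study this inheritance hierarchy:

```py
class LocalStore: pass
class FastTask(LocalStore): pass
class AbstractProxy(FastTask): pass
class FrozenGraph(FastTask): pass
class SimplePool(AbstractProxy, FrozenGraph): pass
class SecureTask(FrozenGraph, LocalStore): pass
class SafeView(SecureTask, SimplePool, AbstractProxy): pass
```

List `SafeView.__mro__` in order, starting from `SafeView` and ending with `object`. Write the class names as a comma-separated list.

L[SafeView] = SafeView + merge(L[SecureTask], L[SimplePool], L[AbstractProxy], [SecureTask SimplePool AbstractProxy])
  take SecureTask:  [SecureTask FrozenGraph FastTask LocalStore object] + [SimplePool AbstractProxy FrozenGraph FastTask LocalStore object] + [AbstractProxy FastTask LocalStore object] + [SecureTask SimplePool AbstractProxy]
  take SimplePool:  [FrozenGraph FastTask LocalStore object] + [SimplePool AbstractProxy FrozenGraph FastTask LocalStore object] + [AbstractProxy FastTask LocalStore object] + [SimplePool AbstractProxy]
  take AbstractProxy:  [FrozenGraph FastTask LocalStore object] + [AbstractProxy FrozenGraph FastTask LocalStore object] + [AbstractProxy FastTask LocalStore object] + [AbstractProxy]
  take FrozenGraph:  [FrozenGraph FastTask LocalStore object] + [FrozenGraph FastTask LocalStore object] + [FastTask LocalStore object]
  take FastTask:  [FastTask LocalStore object] + [FastTask LocalStore object] + [FastTask LocalStore object]
  take LocalStore:  [LocalStore object] + [LocalStore object] + [LocalStore object]
  take object:  [object] + [object] + [object]

SafeView, SecureTask, SimplePool, AbstractProxy, FrozenGraph, FastTask, LocalStore, object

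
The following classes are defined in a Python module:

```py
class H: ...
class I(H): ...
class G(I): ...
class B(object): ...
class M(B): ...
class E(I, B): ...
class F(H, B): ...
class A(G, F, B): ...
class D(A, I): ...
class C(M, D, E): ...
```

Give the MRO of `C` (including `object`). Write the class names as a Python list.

L[C] = C + merge(L[M], L[D], L[E], [M D E])
  take M:  [M B object] + [D A G I F H B object] + [E I H B object] + [M D E]
  take D:  [B object] + [D A G I F H B object] + [E I H B object] + [D E]
  take A:  [B object] + [A G I F H B object] + [E I H B object] + [E]
  take G:  [B object] + [G I F H B object] + [E I H B object] + [E]
  take E:  [B object] + [I F H B object] + [E I H B object] + [E]
  take I:  [B object] + [I F H B object] + [I H B object]
  take F:  [B object] + [F H B object] + [H B object]
  take H:  [B object] + [H B object] + [H B object]
  take B:  [B object] + [B object] + [B object]
  take object:  [object] + [object] + [object]

[C, M, D, A, G, E, I, F, H, B, object]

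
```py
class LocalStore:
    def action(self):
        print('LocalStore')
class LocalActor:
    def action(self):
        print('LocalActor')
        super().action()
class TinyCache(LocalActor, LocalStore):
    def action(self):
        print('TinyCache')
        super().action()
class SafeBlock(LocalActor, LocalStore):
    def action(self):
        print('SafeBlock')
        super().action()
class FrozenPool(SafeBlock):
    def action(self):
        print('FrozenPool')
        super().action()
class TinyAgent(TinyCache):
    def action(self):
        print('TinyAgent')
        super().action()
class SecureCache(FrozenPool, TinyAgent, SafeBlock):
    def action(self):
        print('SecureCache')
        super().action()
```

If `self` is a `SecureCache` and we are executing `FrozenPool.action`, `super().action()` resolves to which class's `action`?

TinyAgent

L[SecureCache] = SecureCache + merge(L[FrozenPool], L[TinyAgent], L[SafeBlock], [FrozenPool TinyAgent SafeBlock])
  take FrozenPool:  [FrozenPool SafeBlock LocalActor LocalStore object] + [TinyAgent TinyCache LocalActor LocalStore object] + [SafeBlock LocalActor LocalStore object] + [FrozenPool TinyAgent SafeBlock]
  take TinyAgent:  [SafeBlock LocalActor LocalStore object] + [TinyAgent TinyCache LocalActor LocalStore object] + [SafeBlock LocalActor LocalStore object] + [TinyAgent SafeBlock]
  take SafeBlock:  [SafeBlock LocalActor LocalStore object] + [TinyCache LocalActor LocalStore object] + [SafeBlock LocalActor LocalStore object] + [SafeBlock]
  take TinyCache:  [LocalActor LocalStore object] + [TinyCache LocalActor LocalStore object] + [LocalActor LocalStore object]
  take LocalActor:  [LocalActor LocalStore object] + [LocalActor LocalStore object] + [LocalActor LocalStore object]
  take LocalStore:  [LocalStore object] + [LocalStore object] + [LocalStore object]
  take object:  [object] + [object] + [object]
MRO: SecureCache FrozenPool TinyAgent SafeBlock TinyCache LocalActor LocalStore object
super() in FrozenPool.action on a SecureCache instance goes to the class after FrozenPool in SecureCache's MRO: TinyAgent.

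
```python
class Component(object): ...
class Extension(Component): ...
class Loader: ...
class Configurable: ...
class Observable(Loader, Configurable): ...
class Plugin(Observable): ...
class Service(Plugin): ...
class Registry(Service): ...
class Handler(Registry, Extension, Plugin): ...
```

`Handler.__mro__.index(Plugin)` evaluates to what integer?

4

L[Handler] = Handler + merge(L[Registry], L[Extension], L[Plugin], [Registry Extension Plugin])
  take Registry:  [Registry Service Plugin Observable Loader Configurable object] + [Extension Component object] + [Plugin Observable Loader Configurable object] + [Registry Extension Plugin]
  take Service:  [Service Plugin Observable Loader Configurable object] + [Extension Component object] + [Plugin Observable Loader Configurable object] + [Extension Plugin]
  take Extension:  [Plugin Observable Loader Configurable object] + [Extension Component object] + [Plugin Observable Loader Configurable object] + [Extension Plugin]
  take Plugin:  [Plugin Observable Loader Configurable object] + [Component object] + [Plugin Observable Loader Configurable object] + [Plugin]
  take Observable:  [Observable Loader Configurable object] + [Component object] + [Observable Loader Configurable object]
  take Loader:  [Loader Configurable object] + [Component object] + [Loader Configurable object]
  take Configurable:  [Configurable object] + [Component object] + [Configurable object]
  take Component:  [object] + [Component object] + [object]
  take object:  [object] + [object] + [object]
MRO: Handler Registry Service Extension Plugin Observable Loader Configurable Component object
Plugin sits at index 4.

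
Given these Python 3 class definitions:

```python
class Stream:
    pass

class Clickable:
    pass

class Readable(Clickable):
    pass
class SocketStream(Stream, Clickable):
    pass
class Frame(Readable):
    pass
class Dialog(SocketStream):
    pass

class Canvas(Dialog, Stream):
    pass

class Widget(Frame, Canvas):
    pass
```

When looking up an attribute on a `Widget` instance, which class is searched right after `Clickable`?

object

L[Widget] = Widget + merge(L[Frame], L[Canvas], [Frame Canvas])
  take Frame:  [Frame Readable Clickable object] + [Canvas Dialog SocketStream Stream Clickable object] + [Frame Canvas]
  take Readable:  [Readable Clickable object] + [Canvas Dialog SocketStream Stream Clickable object] + [Canvas]
  take Canvas:  [Clickable object] + [Canvas Dialog SocketStream Stream Clickable object] + [Canvas]
  take Dialog:  [Clickable object] + [Dialog SocketStream Stream Clickable object]
  take SocketStream:  [Clickable object] + [SocketStream Stream Clickable object]
  take Stream:  [Clickable object] + [Stream Clickable object]
  take Clickable:  [Clickable object] + [Clickable object]
  take object:  [object] + [object]
MRO: Widget Frame Readable Canvas Dialog SocketStream Stream Clickable object
Clickable is at position 7; next is object.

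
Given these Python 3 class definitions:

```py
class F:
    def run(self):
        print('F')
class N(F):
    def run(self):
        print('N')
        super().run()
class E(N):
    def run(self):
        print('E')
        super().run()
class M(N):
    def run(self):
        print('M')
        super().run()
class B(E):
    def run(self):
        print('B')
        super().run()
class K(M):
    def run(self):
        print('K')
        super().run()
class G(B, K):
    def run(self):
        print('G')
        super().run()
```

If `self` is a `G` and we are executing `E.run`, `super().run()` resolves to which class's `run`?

L[G] = G + merge(L[B], L[K], [B K])
  take B:  [B E N F object] + [K M N F object] + [B K]
  take E:  [E N F object] + [K M N F object] + [K]
  take K:  [N F object] + [K M N F object] + [K]
  take M:  [N F object] + [M N F object]
  take N:  [N F object] + [N F object]
  take F:  [F object] + [F object]
  take object:  [object] + [object]
MRO: G B E K M N F object
super() in E.run on a G instance goes to the class after E in G's MRO: K.

K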